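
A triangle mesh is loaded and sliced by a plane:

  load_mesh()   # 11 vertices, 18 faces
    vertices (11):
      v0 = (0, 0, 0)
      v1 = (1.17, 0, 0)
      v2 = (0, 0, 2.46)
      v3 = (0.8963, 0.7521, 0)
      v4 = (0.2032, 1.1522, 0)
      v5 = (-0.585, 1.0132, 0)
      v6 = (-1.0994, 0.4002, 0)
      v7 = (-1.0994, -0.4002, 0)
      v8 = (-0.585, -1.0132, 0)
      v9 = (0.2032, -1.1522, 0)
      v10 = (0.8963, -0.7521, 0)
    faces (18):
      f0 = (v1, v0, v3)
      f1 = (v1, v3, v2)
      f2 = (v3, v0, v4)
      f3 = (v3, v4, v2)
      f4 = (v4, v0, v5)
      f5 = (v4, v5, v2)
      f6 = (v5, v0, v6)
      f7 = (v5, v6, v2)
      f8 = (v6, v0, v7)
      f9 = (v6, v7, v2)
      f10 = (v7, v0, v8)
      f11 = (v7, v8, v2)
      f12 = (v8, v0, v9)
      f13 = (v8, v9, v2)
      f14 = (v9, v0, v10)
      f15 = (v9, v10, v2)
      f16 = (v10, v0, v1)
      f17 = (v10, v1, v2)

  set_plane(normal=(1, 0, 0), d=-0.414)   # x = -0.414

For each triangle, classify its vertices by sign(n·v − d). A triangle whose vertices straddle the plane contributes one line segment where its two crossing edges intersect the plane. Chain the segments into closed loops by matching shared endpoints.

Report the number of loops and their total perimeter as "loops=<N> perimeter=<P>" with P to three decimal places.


loops=1 perimeter=5.952

Straddling triangles (10 of 18):
  (v4,v0,v5) [++-] → (-0.414, 0.717034, 0)–(-0.414, 1.04336, 0)  len=0.3263
  (v4,v5,v2) [+-+] → (-0.414, 1.04336, 0)–(-0.414, 0.717034, 0.719077)  len=0.7897
  (v5,v0,v6) [-+-] → (-0.414, 0.717034, 0)–(-0.414, 0.150703, 0)  len=0.5663
  (v5,v6,v2) [--+] → (-0.414, 0.150703, 1.53364)–(-0.414, 0.717034, 0.719077)  len=0.9921
  (v6,v0,v7) [-+-] → (-0.414, 0.150703, 0)–(-0.414, -0.150703, 0)  len=0.3014
  (v6,v7,v2) [--+] → (-0.414, -0.150703, 1.53364)–(-0.414, 0.150703, 1.53364)  len=0.3014
  (v7,v0,v8) [-+-] → (-0.414, -0.150703, 0)–(-0.414, -0.717034, 0)  len=0.5663
  (v7,v8,v2) [--+] → (-0.414, -0.717034, 0.719077)–(-0.414, -0.150703, 1.53364)  len=0.9921
  (v8,v0,v9) [-++] → (-0.414, -0.717034, 0)–(-0.414, -1.04336, 0)  len=0.3263
  (v8,v9,v2) [-++] → (-0.414, -1.04336, 0)–(-0.414, -0.717034, 0.719077)  len=0.7897

Chained into 1 loop(s):
  loop 1: 10 segments, perimeter = 5.9516
Total perimeter = 5.952


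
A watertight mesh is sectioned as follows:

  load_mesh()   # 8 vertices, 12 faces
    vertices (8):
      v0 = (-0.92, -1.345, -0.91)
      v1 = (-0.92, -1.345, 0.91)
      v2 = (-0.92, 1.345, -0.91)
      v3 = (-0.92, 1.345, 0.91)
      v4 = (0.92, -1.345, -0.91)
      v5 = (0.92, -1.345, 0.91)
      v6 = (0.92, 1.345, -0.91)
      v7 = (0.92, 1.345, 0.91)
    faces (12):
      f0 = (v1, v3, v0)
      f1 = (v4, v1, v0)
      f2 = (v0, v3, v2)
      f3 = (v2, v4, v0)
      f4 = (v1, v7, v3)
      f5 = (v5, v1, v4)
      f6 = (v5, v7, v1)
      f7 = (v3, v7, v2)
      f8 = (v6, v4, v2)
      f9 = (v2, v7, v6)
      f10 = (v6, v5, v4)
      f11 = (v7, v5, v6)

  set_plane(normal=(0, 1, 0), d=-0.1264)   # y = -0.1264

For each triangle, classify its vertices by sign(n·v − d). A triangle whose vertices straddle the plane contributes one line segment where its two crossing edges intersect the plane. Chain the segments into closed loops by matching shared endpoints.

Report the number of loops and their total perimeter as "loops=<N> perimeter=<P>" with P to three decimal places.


loops=1 perimeter=7.320

Straddling triangles (8 of 12):
  (v1,v3,v0) [-+-] → (-0.92, -0.1264, 0.91)–(-0.92, -0.1264, -0.0855197)  len=0.9955
  (v0,v3,v2) [-++] → (-0.92, -0.1264, -0.0855197)–(-0.92, -0.1264, -0.91)  len=0.8245
  (v2,v4,v0) [+--] → (0.0864595, -0.1264, -0.91)–(-0.92, -0.1264, -0.91)  len=1.0065
  (v1,v7,v3) [-++] → (-0.0864595, -0.1264, 0.91)–(-0.92, -0.1264, 0.91)  len=0.8335
  (v5,v7,v1) [-+-] → (0.92, -0.1264, 0.91)–(-0.0864595, -0.1264, 0.91)  len=1.0065
  (v6,v4,v2) [+-+] → (0.92, -0.1264, -0.91)–(0.0864595, -0.1264, -0.91)  len=0.8335
  (v6,v5,v4) [+--] → (0.92, -0.1264, 0.0855197)–(0.92, -0.1264, -0.91)  len=0.9955
  (v7,v5,v6) [+-+] → (0.92, -0.1264, 0.91)–(0.92, -0.1264, 0.0855197)  len=0.8245

Chained into 1 loop(s):
  loop 1: 8 segments, perimeter = 7.3200
Total perimeter = 7.320


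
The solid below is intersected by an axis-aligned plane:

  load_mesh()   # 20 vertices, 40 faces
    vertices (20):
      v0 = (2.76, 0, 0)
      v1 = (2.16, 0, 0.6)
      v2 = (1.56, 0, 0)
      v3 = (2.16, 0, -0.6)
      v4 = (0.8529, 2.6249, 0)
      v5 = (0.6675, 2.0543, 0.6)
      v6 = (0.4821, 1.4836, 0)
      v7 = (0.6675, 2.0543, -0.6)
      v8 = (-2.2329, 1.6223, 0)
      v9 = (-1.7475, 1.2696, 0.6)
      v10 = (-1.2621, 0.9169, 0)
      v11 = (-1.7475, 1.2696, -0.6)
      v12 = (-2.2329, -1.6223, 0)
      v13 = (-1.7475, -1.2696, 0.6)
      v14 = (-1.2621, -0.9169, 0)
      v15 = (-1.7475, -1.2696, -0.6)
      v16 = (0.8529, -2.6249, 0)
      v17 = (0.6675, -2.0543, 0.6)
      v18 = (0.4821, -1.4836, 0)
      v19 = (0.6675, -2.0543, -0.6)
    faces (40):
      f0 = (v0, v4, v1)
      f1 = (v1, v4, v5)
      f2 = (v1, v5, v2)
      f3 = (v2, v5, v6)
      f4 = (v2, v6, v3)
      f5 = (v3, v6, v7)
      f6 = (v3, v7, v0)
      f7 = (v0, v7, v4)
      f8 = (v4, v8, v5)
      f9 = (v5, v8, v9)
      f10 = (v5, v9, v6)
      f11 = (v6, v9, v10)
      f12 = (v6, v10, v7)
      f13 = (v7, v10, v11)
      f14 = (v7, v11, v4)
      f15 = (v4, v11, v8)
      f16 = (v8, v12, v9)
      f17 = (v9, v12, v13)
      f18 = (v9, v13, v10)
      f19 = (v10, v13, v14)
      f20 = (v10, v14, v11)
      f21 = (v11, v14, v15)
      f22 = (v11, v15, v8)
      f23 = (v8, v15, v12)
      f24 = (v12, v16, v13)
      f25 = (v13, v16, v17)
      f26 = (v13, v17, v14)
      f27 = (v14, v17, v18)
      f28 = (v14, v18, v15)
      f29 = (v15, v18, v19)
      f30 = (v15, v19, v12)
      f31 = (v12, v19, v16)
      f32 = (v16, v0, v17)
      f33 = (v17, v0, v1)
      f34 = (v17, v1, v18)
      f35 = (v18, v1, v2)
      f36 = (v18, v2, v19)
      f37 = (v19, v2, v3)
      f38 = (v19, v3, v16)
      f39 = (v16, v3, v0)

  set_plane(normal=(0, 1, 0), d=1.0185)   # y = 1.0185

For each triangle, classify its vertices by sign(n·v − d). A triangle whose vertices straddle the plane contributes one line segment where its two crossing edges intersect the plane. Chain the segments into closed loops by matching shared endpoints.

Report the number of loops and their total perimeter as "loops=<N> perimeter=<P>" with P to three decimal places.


loops=2 perimeter=7.005

Straddling triangles (18 of 40):
  (v0,v4,v1) [-+-] → (2.02002, 1.0185, 0)–(1.65283, 1.0185, 0.367191)  len=0.5193
  (v1,v4,v5) [-++] → (1.65283, 1.0185, 0.367191)–(1.42003, 1.0185, 0.6)  len=0.3292
  (v1,v5,v2) [-+-] → (1.42003, 1.0185, 0.6)–(1.11751, 1.0185, 0.297474)  len=0.4278
  (v2,v5,v6) [-++] → (1.11751, 1.0185, 0.297474)–(0.820015, 1.0185, 0)  len=0.4207
  (v2,v6,v3) [-+-] → (0.820015, 1.0185, 0)–(1.00811, 1.0185, -0.188097)  len=0.2660
  (v3,v6,v7) [-++] → (1.00811, 1.0185, -0.188097)–(1.42003, 1.0185, -0.6)  len=0.5825
  (v3,v7,v0) [-+-] → (1.42003, 1.0185, -0.6)–(1.72256, 1.0185, -0.297474)  len=0.4278
  (v0,v7,v4) [-++] → (1.72256, 1.0185, -0.297474)–(2.02002, 1.0185, 0)  len=0.4207
  (v6,v9,v10) [++-] → (-1.40193, 1.0185, 0.172838)–(-0.949394, 1.0185, 0)  len=0.4844
  (v6,v10,v7) [+-+] → (-0.949394, 1.0185, 0)–(-1.08974, 1.0185, -0.0535959)  len=0.1502
  (v7,v10,v11) [+-+] → (-1.08974, 1.0185, -0.0535959)–(-1.40193, 1.0185, -0.172838)  len=0.3342
  (v8,v12,v9) [+-+] → (-2.2329, 1.0185, 0)–(-1.78965, 1.0185, 0.547903)  len=0.7047
  (v9,v12,v13) [+--] → (-1.78965, 1.0185, 0.547903)–(-1.7475, 1.0185, 0.6)  len=0.0670
  (v9,v13,v10) [+--] → (-1.7475, 1.0185, 0.6)–(-1.40193, 1.0185, 0.172838)  len=0.5494
  (v10,v14,v11) [--+] → (-1.69176, 1.0185, -0.531095)–(-1.40193, 1.0185, -0.172838)  len=0.4608
  (v11,v14,v15) [+--] → (-1.69176, 1.0185, -0.531095)–(-1.7475, 1.0185, -0.6)  len=0.0886
  (v11,v15,v8) [+-+] → (-1.7475, 1.0185, -0.6)–(-2.13155, 1.0185, -0.125274)  len=0.6106
  (v8,v15,v12) [+--] → (-2.13155, 1.0185, -0.125274)–(-2.2329, 1.0185, 0)  len=0.1611

Chained into 2 loop(s):
  loop 1: 8 segments, perimeter = 3.3941
  loop 2: 10 segments, perimeter = 3.6112
Total perimeter = 7.005


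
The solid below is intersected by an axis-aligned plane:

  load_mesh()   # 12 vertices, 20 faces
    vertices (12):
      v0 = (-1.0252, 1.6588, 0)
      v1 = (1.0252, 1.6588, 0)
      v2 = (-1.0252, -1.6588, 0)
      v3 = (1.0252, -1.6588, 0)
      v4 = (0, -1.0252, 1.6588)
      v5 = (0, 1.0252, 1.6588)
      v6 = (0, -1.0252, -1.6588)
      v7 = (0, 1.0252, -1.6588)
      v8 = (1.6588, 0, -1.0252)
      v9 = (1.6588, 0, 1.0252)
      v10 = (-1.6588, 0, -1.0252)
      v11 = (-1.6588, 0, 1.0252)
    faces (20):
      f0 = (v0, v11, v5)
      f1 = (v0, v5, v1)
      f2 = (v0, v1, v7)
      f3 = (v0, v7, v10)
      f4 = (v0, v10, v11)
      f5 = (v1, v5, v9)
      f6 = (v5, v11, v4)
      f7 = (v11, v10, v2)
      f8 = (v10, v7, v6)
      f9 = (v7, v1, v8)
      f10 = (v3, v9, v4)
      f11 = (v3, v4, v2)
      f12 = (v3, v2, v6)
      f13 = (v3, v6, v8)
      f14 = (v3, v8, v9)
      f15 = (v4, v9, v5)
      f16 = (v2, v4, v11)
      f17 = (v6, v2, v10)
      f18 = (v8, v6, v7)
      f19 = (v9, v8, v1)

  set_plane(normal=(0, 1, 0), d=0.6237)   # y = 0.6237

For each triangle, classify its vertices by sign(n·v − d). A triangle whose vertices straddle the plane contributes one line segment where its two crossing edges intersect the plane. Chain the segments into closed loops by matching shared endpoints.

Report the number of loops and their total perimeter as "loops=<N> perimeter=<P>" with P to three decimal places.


Straddling triangles (10 of 20):
  (v0,v11,v5) [+-+] → (-1.42057, 0.6237, 0.63973)–(-0.649637, 0.6237, 1.41066)  len=1.0903
  (v0,v7,v10) [++-] → (-0.649637, 0.6237, -1.41066)–(-1.42057, 0.6237, -0.63973)  len=1.0903
  (v0,v10,v11) [+--] → (-1.42057, 0.6237, -0.63973)–(-1.42057, 0.6237, 0.63973)  len=1.2795
  (v1,v5,v9) [++-] → (0.649637, 0.6237, 1.41066)–(1.42057, 0.6237, 0.63973)  len=1.0903
  (v5,v11,v4) [+--] → (-0.649637, 0.6237, 1.41066)–(0, 0.6237, 1.6588)  len=0.6954
  (v10,v7,v6) [-+-] → (-0.649637, 0.6237, -1.41066)–(0, 0.6237, -1.6588)  len=0.6954
  (v7,v1,v8) [++-] → (1.42057, 0.6237, -0.63973)–(0.649637, 0.6237, -1.41066)  len=1.0903
  (v4,v9,v5) [--+] → (0.649637, 0.6237, 1.41066)–(0, 0.6237, 1.6588)  len=0.6954
  (v8,v6,v7) [--+] → (0, 0.6237, -1.6588)–(0.649637, 0.6237, -1.41066)  len=0.6954
  (v9,v8,v1) [--+] → (1.42057, 0.6237, -0.63973)–(1.42057, 0.6237, 0.63973)  len=1.2795

Chained into 1 loop(s):
  loop 1: 10 segments, perimeter = 9.7016
Total perimeter = 9.702

loops=1 perimeter=9.702


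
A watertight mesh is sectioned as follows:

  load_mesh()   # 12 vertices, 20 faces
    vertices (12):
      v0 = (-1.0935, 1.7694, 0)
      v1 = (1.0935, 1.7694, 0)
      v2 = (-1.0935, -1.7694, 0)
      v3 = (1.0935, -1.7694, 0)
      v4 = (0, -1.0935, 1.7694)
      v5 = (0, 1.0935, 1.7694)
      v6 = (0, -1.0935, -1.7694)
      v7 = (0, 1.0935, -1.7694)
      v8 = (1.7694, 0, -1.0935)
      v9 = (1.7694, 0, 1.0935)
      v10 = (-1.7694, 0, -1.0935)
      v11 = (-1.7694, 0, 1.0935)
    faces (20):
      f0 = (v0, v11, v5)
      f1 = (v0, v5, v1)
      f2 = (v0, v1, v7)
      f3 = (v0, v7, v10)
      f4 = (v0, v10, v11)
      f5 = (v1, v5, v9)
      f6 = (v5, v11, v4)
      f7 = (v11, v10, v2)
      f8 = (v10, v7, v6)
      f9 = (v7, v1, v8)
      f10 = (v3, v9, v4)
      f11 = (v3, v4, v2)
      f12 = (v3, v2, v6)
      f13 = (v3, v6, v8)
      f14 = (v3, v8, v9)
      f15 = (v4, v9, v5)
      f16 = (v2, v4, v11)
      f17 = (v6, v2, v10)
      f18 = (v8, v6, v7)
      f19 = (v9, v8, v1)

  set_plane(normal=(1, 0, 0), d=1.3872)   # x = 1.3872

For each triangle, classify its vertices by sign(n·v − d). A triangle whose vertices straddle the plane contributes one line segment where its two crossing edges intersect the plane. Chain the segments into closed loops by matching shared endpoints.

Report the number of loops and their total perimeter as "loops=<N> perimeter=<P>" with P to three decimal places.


loops=1 perimeter=7.169

Straddling triangles (8 of 20):
  (v1,v5,v9) [--+] → (1.3872, 0.236202, 1.2395)–(1.3872, 1.00054, 0.47516)  len=1.0809
  (v7,v1,v8) [--+] → (1.3872, 1.00054, -0.47516)–(1.3872, 0.236202, -1.2395)  len=1.0809
  (v3,v9,v4) [-+-] → (1.3872, -1.00054, 0.47516)–(1.3872, -0.236202, 1.2395)  len=1.0809
  (v3,v6,v8) [--+] → (1.3872, -0.236202, -1.2395)–(1.3872, -1.00054, -0.47516)  len=1.0809
  (v3,v8,v9) [-++] → (1.3872, -1.00054, -0.47516)–(1.3872, -1.00054, 0.47516)  len=0.9503
  (v4,v9,v5) [-+-] → (1.3872, -0.236202, 1.2395)–(1.3872, 0.236202, 1.2395)  len=0.4724
  (v8,v6,v7) [+--] → (1.3872, -0.236202, -1.2395)–(1.3872, 0.236202, -1.2395)  len=0.4724
  (v9,v8,v1) [++-] → (1.3872, 1.00054, -0.47516)–(1.3872, 1.00054, 0.47516)  len=0.9503

Chained into 1 loop(s):
  loop 1: 8 segments, perimeter = 7.1692
Total perimeter = 7.169


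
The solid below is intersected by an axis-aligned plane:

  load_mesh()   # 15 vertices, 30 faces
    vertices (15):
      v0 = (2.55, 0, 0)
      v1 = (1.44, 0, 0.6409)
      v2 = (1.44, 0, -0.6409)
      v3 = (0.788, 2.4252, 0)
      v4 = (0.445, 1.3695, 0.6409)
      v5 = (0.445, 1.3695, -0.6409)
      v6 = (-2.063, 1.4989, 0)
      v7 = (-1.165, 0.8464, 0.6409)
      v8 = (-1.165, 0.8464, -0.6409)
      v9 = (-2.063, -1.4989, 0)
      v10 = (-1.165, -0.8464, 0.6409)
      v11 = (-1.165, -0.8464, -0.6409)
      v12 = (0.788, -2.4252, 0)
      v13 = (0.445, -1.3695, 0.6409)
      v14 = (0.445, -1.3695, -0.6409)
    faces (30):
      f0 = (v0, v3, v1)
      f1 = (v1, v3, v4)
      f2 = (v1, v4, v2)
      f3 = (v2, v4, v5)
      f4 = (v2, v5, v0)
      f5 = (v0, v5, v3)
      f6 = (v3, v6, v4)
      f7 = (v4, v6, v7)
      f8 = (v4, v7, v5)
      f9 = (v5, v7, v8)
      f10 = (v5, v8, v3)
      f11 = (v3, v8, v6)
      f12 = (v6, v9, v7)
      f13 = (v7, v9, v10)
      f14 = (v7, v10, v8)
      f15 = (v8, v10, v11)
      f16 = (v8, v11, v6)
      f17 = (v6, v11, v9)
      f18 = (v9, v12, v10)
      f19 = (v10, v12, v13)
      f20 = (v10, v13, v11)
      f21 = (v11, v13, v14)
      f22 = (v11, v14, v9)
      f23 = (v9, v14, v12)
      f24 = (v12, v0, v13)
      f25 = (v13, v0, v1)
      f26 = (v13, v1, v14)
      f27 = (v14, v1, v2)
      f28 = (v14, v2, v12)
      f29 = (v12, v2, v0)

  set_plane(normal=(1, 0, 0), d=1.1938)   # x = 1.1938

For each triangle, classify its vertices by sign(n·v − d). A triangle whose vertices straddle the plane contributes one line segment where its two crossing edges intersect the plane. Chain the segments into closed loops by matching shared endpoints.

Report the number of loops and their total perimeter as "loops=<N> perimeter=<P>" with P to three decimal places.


Straddling triangles (12 of 30):
  (v0,v3,v1) [+-+] → (1.1938, 1.86666, 0)–(1.1938, 0.915773, 0.398891)  len=1.0312
  (v1,v3,v4) [+--] → (1.1938, 0.915773, 0.398891)–(1.1938, 0.338865, 0.6409)  len=0.6256
  (v1,v4,v2) [+-+] → (1.1938, 0.338865, 0.6409)–(1.1938, 0.338865, -0.323735)  len=0.9646
  (v2,v4,v5) [+--] → (1.1938, 0.338865, -0.323735)–(1.1938, 0.338865, -0.6409)  len=0.3172
  (v2,v5,v0) [+-+] → (1.1938, 0.338865, -0.6409)–(1.1938, 0.882335, -0.412916)  len=0.5894
  (v0,v5,v3) [+--] → (1.1938, 0.882335, -0.412916)–(1.1938, 1.86666, 0)  len=1.0674
  (v12,v0,v13) [-+-] → (1.1938, -1.86666, 0)–(1.1938, -0.882335, 0.412916)  len=1.0674
  (v13,v0,v1) [-++] → (1.1938, -0.882335, 0.412916)–(1.1938, -0.338865, 0.6409)  len=0.5894
  (v13,v1,v14) [-+-] → (1.1938, -0.338865, 0.6409)–(1.1938, -0.338865, 0.323735)  len=0.3172
  (v14,v1,v2) [-++] → (1.1938, -0.338865, 0.323735)–(1.1938, -0.338865, -0.6409)  len=0.9646
  (v14,v2,v12) [-+-] → (1.1938, -0.338865, -0.6409)–(1.1938, -0.915773, -0.398891)  len=0.6256
  (v12,v2,v0) [-++] → (1.1938, -0.915773, -0.398891)–(1.1938, -1.86666, 0)  len=1.0312

Chained into 2 loop(s):
  loop 1: 6 segments, perimeter = 4.5954
  loop 2: 6 segments, perimeter = 4.5954
Total perimeter = 9.191

loops=2 perimeter=9.191


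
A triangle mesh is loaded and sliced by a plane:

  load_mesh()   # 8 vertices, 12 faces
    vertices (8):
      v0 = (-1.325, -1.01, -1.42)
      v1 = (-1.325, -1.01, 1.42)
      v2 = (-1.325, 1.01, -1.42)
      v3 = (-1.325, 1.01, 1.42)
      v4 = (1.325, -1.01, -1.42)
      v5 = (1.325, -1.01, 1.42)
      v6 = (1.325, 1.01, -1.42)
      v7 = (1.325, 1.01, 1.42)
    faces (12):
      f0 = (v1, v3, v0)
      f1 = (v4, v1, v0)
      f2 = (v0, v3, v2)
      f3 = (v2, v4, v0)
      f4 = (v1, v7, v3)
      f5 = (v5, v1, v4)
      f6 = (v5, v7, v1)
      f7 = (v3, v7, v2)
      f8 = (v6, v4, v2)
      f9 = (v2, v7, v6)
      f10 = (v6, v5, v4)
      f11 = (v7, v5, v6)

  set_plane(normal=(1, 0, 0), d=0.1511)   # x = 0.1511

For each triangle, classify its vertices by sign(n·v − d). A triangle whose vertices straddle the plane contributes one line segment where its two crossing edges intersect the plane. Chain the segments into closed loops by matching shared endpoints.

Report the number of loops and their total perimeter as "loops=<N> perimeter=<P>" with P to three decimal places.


Straddling triangles (8 of 12):
  (v4,v1,v0) [+--] → (0.1511, -1.01, -0.161934)–(0.1511, -1.01, -1.42)  len=1.2581
  (v2,v4,v0) [-+-] → (0.1511, -0.115178, -1.42)–(0.1511, -1.01, -1.42)  len=0.8948
  (v1,v7,v3) [-+-] → (0.1511, 0.115178, 1.42)–(0.1511, 1.01, 1.42)  len=0.8948
  (v5,v1,v4) [+-+] → (0.1511, -1.01, 1.42)–(0.1511, -1.01, -0.161934)  len=1.5819
  (v5,v7,v1) [++-] → (0.1511, 0.115178, 1.42)–(0.1511, -1.01, 1.42)  len=1.1252
  (v3,v7,v2) [-+-] → (0.1511, 1.01, 1.42)–(0.1511, 1.01, 0.161934)  len=1.2581
  (v6,v4,v2) [++-] → (0.1511, -0.115178, -1.42)–(0.1511, 1.01, -1.42)  len=1.1252
  (v2,v7,v6) [-++] → (0.1511, 1.01, 0.161934)–(0.1511, 1.01, -1.42)  len=1.5819

Chained into 1 loop(s):
  loop 1: 8 segments, perimeter = 9.7200
Total perimeter = 9.720

loops=1 perimeter=9.720


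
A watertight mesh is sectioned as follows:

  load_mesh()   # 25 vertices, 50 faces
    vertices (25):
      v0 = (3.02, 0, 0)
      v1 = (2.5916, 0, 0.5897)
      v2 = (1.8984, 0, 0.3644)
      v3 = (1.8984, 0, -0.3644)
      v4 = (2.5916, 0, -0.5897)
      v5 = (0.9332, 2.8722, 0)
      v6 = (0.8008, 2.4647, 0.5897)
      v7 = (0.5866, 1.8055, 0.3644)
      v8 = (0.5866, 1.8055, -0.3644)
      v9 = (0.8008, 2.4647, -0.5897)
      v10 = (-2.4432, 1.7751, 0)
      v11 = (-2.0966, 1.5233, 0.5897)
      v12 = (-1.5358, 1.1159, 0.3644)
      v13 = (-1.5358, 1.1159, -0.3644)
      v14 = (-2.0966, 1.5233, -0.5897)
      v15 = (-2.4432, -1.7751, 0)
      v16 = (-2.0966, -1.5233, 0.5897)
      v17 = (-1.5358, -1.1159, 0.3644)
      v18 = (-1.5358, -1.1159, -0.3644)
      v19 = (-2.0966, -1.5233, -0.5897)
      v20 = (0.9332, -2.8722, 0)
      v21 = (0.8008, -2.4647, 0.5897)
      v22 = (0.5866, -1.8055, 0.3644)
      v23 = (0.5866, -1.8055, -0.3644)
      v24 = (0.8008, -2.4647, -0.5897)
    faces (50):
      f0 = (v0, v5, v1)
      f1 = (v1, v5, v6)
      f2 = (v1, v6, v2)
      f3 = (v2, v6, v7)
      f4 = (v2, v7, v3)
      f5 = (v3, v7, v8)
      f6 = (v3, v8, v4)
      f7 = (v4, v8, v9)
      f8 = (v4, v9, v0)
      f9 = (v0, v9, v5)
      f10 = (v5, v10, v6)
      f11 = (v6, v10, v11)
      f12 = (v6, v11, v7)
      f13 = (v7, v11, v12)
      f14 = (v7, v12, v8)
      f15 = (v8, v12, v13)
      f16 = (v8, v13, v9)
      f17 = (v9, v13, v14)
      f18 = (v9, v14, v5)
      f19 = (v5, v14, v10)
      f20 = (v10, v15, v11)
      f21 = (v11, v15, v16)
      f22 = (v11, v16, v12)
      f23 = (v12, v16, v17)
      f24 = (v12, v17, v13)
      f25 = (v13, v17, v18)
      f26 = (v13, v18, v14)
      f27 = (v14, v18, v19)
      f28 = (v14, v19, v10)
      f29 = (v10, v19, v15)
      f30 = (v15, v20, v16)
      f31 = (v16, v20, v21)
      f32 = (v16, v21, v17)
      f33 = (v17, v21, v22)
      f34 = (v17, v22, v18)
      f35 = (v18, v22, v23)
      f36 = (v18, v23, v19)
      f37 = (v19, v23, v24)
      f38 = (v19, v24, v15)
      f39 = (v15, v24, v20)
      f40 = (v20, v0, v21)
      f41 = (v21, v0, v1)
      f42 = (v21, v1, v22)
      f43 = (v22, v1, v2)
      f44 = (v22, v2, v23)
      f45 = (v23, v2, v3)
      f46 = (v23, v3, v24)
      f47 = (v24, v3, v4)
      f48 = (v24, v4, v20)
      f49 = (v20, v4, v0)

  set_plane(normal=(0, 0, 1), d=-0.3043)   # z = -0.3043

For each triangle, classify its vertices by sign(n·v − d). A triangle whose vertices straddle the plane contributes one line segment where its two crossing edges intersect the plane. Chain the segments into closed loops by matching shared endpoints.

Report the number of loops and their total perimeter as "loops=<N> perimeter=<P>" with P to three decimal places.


loops=2 perimeter=27.610

Straddling triangles (20 of 50):
  (v2,v7,v3) [++-] → (1.79022, 0.148889, -0.3043)–(1.8984, 0, -0.3043)  len=0.1840
  (v3,v7,v8) [-+-] → (1.79022, 0.148889, -0.3043)–(0.5866, 1.8055, -0.3043)  len=2.0477
  (v4,v9,v0) [--+] → (1.87484, 1.27185, -0.3043)–(2.79893, 0, -0.3043)  len=1.5721
  (v0,v9,v5) [+-+] → (1.87484, 1.27185, -0.3043)–(0.864878, 2.66192, -0.3043)  len=1.7182
  (v7,v12,v8) [++-] → (0.411578, 1.74863, -0.3043)–(0.5866, 1.8055, -0.3043)  len=0.1840
  (v8,v12,v13) [-+-] → (0.411578, 1.74863, -0.3043)–(-1.5358, 1.1159, -0.3043)  len=2.0476
  (v9,v14,v5) [--+] → (-0.630253, 2.17613, -0.3043)–(0.864878, 2.66192, -0.3043)  len=1.5721
  (v5,v14,v10) [+-+] → (-0.630253, 2.17613, -0.3043)–(-2.26435, 1.64516, -0.3043)  len=1.7182
  (v12,v17,v13) [++-] → (-1.5358, 0.931856, -0.3043)–(-1.5358, 1.1159, -0.3043)  len=0.1840
  (v13,v17,v18) [-+-] → (-1.5358, 0.931856, -0.3043)–(-1.5358, -1.1159, -0.3043)  len=2.0478
  (v14,v19,v10) [--+] → (-2.26435, 0.0730428, -0.3043)–(-2.26435, 1.64516, -0.3043)  len=1.5721
  (v10,v19,v15) [+-+] → (-2.26435, 0.0730428, -0.3043)–(-2.26435, -1.64516, -0.3043)  len=1.7182
  (v17,v22,v18) [++-] → (-1.36078, -1.17277, -0.3043)–(-1.5358, -1.1159, -0.3043)  len=0.1840
  (v18,v22,v23) [-+-] → (-1.36078, -1.17277, -0.3043)–(0.5866, -1.8055, -0.3043)  len=2.0476
  (v19,v24,v15) [--+] → (-0.769215, -2.13095, -0.3043)–(-2.26435, -1.64516, -0.3043)  len=1.5721
  (v15,v24,v20) [+-+] → (-0.769215, -2.13095, -0.3043)–(0.864878, -2.66192, -0.3043)  len=1.7182
  (v22,v2,v23) [++-] → (0.694777, -1.65661, -0.3043)–(0.5866, -1.8055, -0.3043)  len=0.1840
  (v23,v2,v3) [-+-] → (0.694777, -1.65661, -0.3043)–(1.8984, 0, -0.3043)  len=2.0477
  (v24,v4,v20) [--+] → (1.78898, -1.39007, -0.3043)–(0.864878, -2.66192, -0.3043)  len=1.5721
  (v20,v4,v0) [+-+] → (1.78898, -1.39007, -0.3043)–(2.79893, 0, -0.3043)  len=1.7182

Chained into 2 loop(s):
  loop 1: 10 segments, perimeter = 11.1585
  loop 2: 10 segments, perimeter = 16.4516
Total perimeter = 27.610


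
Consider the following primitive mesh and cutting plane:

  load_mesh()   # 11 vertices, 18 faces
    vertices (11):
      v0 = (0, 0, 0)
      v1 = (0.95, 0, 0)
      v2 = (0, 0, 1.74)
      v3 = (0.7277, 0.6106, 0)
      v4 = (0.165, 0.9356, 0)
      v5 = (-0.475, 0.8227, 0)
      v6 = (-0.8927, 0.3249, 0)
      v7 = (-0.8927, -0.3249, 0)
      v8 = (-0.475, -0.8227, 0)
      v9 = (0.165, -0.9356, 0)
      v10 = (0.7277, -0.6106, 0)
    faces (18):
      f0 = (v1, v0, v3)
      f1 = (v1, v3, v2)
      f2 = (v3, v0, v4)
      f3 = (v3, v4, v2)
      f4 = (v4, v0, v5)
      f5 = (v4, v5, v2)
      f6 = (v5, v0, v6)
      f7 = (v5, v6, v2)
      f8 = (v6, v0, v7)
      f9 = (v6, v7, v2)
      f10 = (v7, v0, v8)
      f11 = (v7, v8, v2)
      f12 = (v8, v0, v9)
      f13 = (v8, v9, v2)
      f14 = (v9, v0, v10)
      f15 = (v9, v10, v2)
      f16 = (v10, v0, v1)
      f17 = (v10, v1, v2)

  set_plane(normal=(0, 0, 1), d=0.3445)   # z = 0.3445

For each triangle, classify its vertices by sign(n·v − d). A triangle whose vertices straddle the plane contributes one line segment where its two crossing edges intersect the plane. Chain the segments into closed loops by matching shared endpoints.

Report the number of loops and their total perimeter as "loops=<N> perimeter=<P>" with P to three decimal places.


loops=1 perimeter=4.691

Straddling triangles (9 of 18):
  (v1,v3,v2) [--+] → (0.583624, 0.489708, 0.3445)–(0.761911, 0, 0.3445)  len=0.5212
  (v3,v4,v2) [--+] → (0.132332, 0.750362, 0.3445)–(0.583624, 0.489708, 0.3445)  len=0.5212
  (v4,v5,v2) [--+] → (-0.380955, 0.659815, 0.3445)–(0.132332, 0.750362, 0.3445)  len=0.5212
  (v5,v6,v2) [--+] → (-0.715956, 0.260574, 0.3445)–(-0.380955, 0.659815, 0.3445)  len=0.5212
  (v6,v7,v2) [--+] → (-0.715956, -0.260574, 0.3445)–(-0.715956, 0.260574, 0.3445)  len=0.5211
  (v7,v8,v2) [--+] → (-0.380955, -0.659815, 0.3445)–(-0.715956, -0.260574, 0.3445)  len=0.5212
  (v8,v9,v2) [--+] → (0.132332, -0.750362, 0.3445)–(-0.380955, -0.659815, 0.3445)  len=0.5212
  (v9,v10,v2) [--+] → (0.583624, -0.489708, 0.3445)–(0.132332, -0.750362, 0.3445)  len=0.5212
  (v10,v1,v2) [--+] → (0.761911, 0, 0.3445)–(0.583624, -0.489708, 0.3445)  len=0.5212

Chained into 1 loop(s):
  loop 1: 9 segments, perimeter = 4.6905
Total perimeter = 4.691


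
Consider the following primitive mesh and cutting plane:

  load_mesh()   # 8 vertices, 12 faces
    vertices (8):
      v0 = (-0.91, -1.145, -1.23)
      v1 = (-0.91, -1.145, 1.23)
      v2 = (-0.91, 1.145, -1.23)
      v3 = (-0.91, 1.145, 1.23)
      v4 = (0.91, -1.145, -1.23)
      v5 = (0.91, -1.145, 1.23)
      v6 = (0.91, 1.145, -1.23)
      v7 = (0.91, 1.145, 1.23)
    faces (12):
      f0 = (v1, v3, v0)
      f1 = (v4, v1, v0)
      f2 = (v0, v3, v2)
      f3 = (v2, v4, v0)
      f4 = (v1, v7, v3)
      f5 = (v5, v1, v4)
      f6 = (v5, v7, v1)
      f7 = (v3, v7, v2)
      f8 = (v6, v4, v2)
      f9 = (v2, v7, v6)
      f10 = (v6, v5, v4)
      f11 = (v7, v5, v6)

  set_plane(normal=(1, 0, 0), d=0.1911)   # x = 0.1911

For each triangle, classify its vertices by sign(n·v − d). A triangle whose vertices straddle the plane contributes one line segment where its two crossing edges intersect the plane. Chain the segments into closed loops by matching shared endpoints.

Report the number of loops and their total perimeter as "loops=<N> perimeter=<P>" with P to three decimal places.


loops=1 perimeter=9.500

Straddling triangles (8 of 12):
  (v4,v1,v0) [+--] → (0.1911, -1.145, -0.2583)–(0.1911, -1.145, -1.23)  len=0.9717
  (v2,v4,v0) [-+-] → (0.1911, -0.24045, -1.23)–(0.1911, -1.145, -1.23)  len=0.9045
  (v1,v7,v3) [-+-] → (0.1911, 0.24045, 1.23)–(0.1911, 1.145, 1.23)  len=0.9045
  (v5,v1,v4) [+-+] → (0.1911, -1.145, 1.23)–(0.1911, -1.145, -0.2583)  len=1.4883
  (v5,v7,v1) [++-] → (0.1911, 0.24045, 1.23)–(0.1911, -1.145, 1.23)  len=1.3855
  (v3,v7,v2) [-+-] → (0.1911, 1.145, 1.23)–(0.1911, 1.145, 0.2583)  len=0.9717
  (v6,v4,v2) [++-] → (0.1911, -0.24045, -1.23)–(0.1911, 1.145, -1.23)  len=1.3855
  (v2,v7,v6) [-++] → (0.1911, 1.145, 0.2583)–(0.1911, 1.145, -1.23)  len=1.4883

Chained into 1 loop(s):
  loop 1: 8 segments, perimeter = 9.5000
Total perimeter = 9.500


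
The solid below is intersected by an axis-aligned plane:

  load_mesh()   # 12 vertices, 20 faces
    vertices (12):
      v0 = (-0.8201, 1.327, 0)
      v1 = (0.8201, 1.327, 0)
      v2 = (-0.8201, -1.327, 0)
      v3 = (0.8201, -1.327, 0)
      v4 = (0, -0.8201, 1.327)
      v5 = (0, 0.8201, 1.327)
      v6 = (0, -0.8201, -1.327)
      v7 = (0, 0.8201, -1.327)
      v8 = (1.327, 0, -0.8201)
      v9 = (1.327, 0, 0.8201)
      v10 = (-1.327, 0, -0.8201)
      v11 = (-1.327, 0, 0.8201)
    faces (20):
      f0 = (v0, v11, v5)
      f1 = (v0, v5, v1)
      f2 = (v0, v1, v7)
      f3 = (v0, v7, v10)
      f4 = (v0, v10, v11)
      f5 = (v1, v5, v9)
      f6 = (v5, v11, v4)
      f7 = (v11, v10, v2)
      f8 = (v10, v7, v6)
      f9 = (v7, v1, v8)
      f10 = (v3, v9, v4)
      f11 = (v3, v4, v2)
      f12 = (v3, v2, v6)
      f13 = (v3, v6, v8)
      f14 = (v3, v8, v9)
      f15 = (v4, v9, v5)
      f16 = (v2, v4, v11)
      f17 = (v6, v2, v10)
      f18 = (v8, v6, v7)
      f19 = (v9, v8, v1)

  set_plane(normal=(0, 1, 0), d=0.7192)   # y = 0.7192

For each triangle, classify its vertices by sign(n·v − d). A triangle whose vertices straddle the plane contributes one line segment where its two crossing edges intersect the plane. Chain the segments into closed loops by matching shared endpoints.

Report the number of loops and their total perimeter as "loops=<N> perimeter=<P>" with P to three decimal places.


loops=1 perimeter=7.231

Straddling triangles (10 of 20):
  (v0,v11,v5) [+-+] → (-1.05227, 0.7192, 0.375627)–(-0.163266, 0.7192, 1.26463)  len=1.2572
  (v0,v7,v10) [++-] → (-0.163266, 0.7192, -1.26463)–(-1.05227, 0.7192, -0.375627)  len=1.2572
  (v0,v10,v11) [+--] → (-1.05227, 0.7192, -0.375627)–(-1.05227, 0.7192, 0.375627)  len=0.7513
  (v1,v5,v9) [++-] → (0.163266, 0.7192, 1.26463)–(1.05227, 0.7192, 0.375627)  len=1.2572
  (v5,v11,v4) [+--] → (-0.163266, 0.7192, 1.26463)–(0, 0.7192, 1.327)  len=0.1748
  (v10,v7,v6) [-+-] → (-0.163266, 0.7192, -1.26463)–(0, 0.7192, -1.327)  len=0.1748
  (v7,v1,v8) [++-] → (1.05227, 0.7192, -0.375627)–(0.163266, 0.7192, -1.26463)  len=1.2572
  (v4,v9,v5) [--+] → (0.163266, 0.7192, 1.26463)–(0, 0.7192, 1.327)  len=0.1748
  (v8,v6,v7) [--+] → (0, 0.7192, -1.327)–(0.163266, 0.7192, -1.26463)  len=0.1748
  (v9,v8,v1) [--+] → (1.05227, 0.7192, -0.375627)–(1.05227, 0.7192, 0.375627)  len=0.7513

Chained into 1 loop(s):
  loop 1: 10 segments, perimeter = 7.2306
Total perimeter = 7.231


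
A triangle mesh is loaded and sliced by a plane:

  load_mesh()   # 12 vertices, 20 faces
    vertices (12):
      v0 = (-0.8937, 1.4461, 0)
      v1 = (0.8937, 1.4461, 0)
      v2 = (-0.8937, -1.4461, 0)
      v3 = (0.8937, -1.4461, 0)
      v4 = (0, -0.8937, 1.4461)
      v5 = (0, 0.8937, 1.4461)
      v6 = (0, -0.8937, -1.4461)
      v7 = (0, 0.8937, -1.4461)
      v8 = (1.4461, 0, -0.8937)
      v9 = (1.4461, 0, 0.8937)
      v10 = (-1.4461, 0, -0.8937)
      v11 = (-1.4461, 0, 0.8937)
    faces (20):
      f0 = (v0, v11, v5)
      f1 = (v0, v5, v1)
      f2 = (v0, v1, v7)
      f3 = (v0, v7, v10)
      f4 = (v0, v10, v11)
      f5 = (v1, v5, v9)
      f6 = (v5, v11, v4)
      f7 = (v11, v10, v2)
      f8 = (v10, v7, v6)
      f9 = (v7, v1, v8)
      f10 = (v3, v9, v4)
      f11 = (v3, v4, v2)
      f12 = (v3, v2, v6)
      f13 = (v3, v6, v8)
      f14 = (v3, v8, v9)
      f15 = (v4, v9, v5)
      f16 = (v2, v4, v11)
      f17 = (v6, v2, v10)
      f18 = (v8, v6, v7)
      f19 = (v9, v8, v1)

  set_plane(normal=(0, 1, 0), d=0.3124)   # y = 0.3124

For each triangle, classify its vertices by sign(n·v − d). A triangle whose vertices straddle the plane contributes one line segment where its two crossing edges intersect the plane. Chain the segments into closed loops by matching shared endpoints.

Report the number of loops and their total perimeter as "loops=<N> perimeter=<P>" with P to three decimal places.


loops=1 perimeter=9.015

Straddling triangles (10 of 20):
  (v0,v11,v5) [+-+] → (-1.32677, 0.3124, 0.700635)–(-0.940604, 0.3124, 1.0868)  len=0.5461
  (v0,v7,v10) [++-] → (-0.940604, 0.3124, -1.0868)–(-1.32677, 0.3124, -0.700635)  len=0.5461
  (v0,v10,v11) [+--] → (-1.32677, 0.3124, -0.700635)–(-1.32677, 0.3124, 0.700635)  len=1.4013
  (v1,v5,v9) [++-] → (0.940604, 0.3124, 1.0868)–(1.32677, 0.3124, 0.700635)  len=0.5461
  (v5,v11,v4) [+--] → (-0.940604, 0.3124, 1.0868)–(0, 0.3124, 1.4461)  len=1.0069
  (v10,v7,v6) [-+-] → (-0.940604, 0.3124, -1.0868)–(0, 0.3124, -1.4461)  len=1.0069
  (v7,v1,v8) [++-] → (1.32677, 0.3124, -0.700635)–(0.940604, 0.3124, -1.0868)  len=0.5461
  (v4,v9,v5) [--+] → (0.940604, 0.3124, 1.0868)–(0, 0.3124, 1.4461)  len=1.0069
  (v8,v6,v7) [--+] → (0, 0.3124, -1.4461)–(0.940604, 0.3124, -1.0868)  len=1.0069
  (v9,v8,v1) [--+] → (1.32677, 0.3124, -0.700635)–(1.32677, 0.3124, 0.700635)  len=1.4013

Chained into 1 loop(s):
  loop 1: 10 segments, perimeter = 9.0146
Total perimeter = 9.015


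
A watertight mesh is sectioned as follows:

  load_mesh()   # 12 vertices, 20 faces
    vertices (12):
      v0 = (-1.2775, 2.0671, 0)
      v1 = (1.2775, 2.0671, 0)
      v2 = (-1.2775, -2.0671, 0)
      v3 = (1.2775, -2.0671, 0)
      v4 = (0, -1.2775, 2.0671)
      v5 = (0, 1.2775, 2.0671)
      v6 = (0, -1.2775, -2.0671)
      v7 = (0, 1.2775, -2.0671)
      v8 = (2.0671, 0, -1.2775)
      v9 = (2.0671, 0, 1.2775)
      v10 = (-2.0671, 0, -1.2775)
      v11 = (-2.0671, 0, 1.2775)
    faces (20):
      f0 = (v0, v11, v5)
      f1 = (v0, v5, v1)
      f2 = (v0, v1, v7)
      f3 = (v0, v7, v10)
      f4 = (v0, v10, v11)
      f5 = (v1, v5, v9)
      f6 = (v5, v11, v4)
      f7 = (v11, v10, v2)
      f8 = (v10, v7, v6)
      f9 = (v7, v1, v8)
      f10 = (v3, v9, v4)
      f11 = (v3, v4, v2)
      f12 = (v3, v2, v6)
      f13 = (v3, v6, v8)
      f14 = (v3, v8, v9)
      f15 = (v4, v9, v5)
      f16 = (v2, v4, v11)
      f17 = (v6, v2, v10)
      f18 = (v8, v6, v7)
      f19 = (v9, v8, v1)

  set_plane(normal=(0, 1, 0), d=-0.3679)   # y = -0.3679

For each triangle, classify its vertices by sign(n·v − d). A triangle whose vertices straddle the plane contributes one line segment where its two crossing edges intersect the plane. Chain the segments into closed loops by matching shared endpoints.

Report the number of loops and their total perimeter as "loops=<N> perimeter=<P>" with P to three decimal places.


loops=1 perimeter=13.075

Straddling triangles (10 of 20):
  (v5,v11,v4) [++-] → (-1.47181, -0.3679, 1.50489)–(0, -0.3679, 2.0671)  len=1.5755
  (v11,v10,v2) [++-] → (-1.92657, -0.3679, -1.05013)–(-1.92657, -0.3679, 1.05013)  len=2.1003
  (v10,v7,v6) [++-] → (0, -0.3679, -2.0671)–(-1.47181, -0.3679, -1.50489)  len=1.5755
  (v3,v9,v4) [-+-] → (1.92657, -0.3679, 1.05013)–(1.47181, -0.3679, 1.50489)  len=0.6431
  (v3,v6,v8) [--+] → (1.47181, -0.3679, -1.50489)–(1.92657, -0.3679, -1.05013)  len=0.6431
  (v3,v8,v9) [-++] → (1.92657, -0.3679, -1.05013)–(1.92657, -0.3679, 1.05013)  len=2.1003
  (v4,v9,v5) [-++] → (1.47181, -0.3679, 1.50489)–(0, -0.3679, 2.0671)  len=1.5755
  (v2,v4,v11) [--+] → (-1.47181, -0.3679, 1.50489)–(-1.92657, -0.3679, 1.05013)  len=0.6431
  (v6,v2,v10) [--+] → (-1.92657, -0.3679, -1.05013)–(-1.47181, -0.3679, -1.50489)  len=0.6431
  (v8,v6,v7) [+-+] → (1.47181, -0.3679, -1.50489)–(0, -0.3679, -2.0671)  len=1.5755

Chained into 1 loop(s):
  loop 1: 10 segments, perimeter = 13.0752
Total perimeter = 13.075


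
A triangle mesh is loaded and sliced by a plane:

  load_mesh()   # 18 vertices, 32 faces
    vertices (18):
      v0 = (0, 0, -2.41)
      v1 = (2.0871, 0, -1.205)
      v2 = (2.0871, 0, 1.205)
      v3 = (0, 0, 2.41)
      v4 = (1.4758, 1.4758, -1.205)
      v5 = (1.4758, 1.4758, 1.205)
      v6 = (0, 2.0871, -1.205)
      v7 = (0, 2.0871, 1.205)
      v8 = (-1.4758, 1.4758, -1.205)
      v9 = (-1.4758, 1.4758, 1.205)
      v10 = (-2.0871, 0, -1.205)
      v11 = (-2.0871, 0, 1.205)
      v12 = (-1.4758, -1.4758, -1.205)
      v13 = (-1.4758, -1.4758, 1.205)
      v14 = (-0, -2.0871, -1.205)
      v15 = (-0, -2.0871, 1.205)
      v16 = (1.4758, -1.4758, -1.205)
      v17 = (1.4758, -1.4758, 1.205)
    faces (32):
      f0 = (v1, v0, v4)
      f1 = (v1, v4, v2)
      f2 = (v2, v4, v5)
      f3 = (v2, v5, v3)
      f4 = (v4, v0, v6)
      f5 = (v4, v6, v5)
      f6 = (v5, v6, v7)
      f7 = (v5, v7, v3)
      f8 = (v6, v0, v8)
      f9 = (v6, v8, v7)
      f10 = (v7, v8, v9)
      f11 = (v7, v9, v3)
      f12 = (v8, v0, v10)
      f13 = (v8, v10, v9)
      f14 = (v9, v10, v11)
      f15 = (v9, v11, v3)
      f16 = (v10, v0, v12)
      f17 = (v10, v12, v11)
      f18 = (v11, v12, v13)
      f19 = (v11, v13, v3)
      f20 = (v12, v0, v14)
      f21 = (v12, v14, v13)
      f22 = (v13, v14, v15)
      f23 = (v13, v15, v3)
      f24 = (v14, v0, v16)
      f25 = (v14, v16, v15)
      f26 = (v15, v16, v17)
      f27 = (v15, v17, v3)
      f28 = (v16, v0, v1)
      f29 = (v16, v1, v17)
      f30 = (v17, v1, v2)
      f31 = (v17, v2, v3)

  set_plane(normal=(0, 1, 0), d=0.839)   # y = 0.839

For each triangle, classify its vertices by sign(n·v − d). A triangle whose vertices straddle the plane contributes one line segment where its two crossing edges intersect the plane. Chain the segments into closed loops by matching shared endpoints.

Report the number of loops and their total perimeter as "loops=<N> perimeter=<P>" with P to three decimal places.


Straddling triangles (12 of 32):
  (v1,v0,v4) [--+] → (0.839, 0.839, -1.72495)–(1.73957, 0.839, -1.205)  len=1.0399
  (v1,v4,v2) [-+-] → (1.73957, 0.839, -1.205)–(1.73957, 0.839, -0.165098)  len=1.0399
  (v2,v4,v5) [-++] → (1.73957, 0.839, -0.165098)–(1.73957, 0.839, 1.205)  len=1.3701
  (v2,v5,v3) [-+-] → (1.73957, 0.839, 1.205)–(0.839, 0.839, 1.72495)  len=1.0399
  (v4,v0,v6) [+-+] → (0.839, 0.839, -1.72495)–(0, 0.839, -1.9256)  len=0.8627
  (v5,v7,v3) [++-] → (0, 0.839, 1.9256)–(0.839, 0.839, 1.72495)  len=0.8627
  (v6,v0,v8) [+-+] → (0, 0.839, -1.9256)–(-0.839, 0.839, -1.72495)  len=0.8627
  (v7,v9,v3) [++-] → (-0.839, 0.839, 1.72495)–(0, 0.839, 1.9256)  len=0.8627
  (v8,v0,v10) [+--] → (-0.839, 0.839, -1.72495)–(-1.73957, 0.839, -1.205)  len=1.0399
  (v8,v10,v9) [+-+] → (-1.73957, 0.839, -1.205)–(-1.73957, 0.839, 0.165098)  len=1.3701
  (v9,v10,v11) [+--] → (-1.73957, 0.839, 0.165098)–(-1.73957, 0.839, 1.205)  len=1.0399
  (v9,v11,v3) [+--] → (-1.73957, 0.839, 1.205)–(-0.839, 0.839, 1.72495)  len=1.0399

Chained into 1 loop(s):
  loop 1: 12 segments, perimeter = 12.4302
Total perimeter = 12.430

loops=1 perimeter=12.430


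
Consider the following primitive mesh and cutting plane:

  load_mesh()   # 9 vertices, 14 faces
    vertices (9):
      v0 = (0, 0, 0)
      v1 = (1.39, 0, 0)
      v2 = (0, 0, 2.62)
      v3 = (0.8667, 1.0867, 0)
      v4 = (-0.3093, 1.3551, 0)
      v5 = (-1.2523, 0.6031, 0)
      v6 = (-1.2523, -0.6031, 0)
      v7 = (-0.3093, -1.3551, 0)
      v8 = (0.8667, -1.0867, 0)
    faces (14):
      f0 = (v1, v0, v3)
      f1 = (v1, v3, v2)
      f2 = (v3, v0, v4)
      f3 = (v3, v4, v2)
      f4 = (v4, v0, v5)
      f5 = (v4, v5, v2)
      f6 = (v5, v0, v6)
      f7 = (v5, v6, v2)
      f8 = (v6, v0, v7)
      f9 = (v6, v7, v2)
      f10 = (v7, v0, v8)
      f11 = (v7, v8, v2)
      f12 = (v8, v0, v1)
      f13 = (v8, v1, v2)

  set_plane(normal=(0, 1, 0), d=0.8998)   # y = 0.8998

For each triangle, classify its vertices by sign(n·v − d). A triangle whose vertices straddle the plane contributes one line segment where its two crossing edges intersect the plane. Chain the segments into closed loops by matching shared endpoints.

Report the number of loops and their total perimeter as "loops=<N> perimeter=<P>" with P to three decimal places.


Straddling triangles (6 of 14):
  (v1,v0,v3) [--+] → (0.717637, 0.8998, 0)–(0.956702, 0.8998, 0)  len=0.2391
  (v1,v3,v2) [-+-] → (0.956702, 0.8998, 0)–(0.717637, 0.8998, 0.45061)  len=0.5101
  (v3,v0,v4) [+-+] → (0.717637, 0.8998, 0)–(-0.205378, 0.8998, 0)  len=0.9230
  (v3,v4,v2) [++-] → (-0.205378, 0.8998, 0.880294)–(0.717637, 0.8998, 0.45061)  len=1.0181
  (v4,v0,v5) [+--] → (-0.205378, 0.8998, 0)–(-0.880241, 0.8998, 0)  len=0.6749
  (v4,v5,v2) [+--] → (-0.880241, 0.8998, 0)–(-0.205378, 0.8998, 0.880294)  len=1.1092

Chained into 1 loop(s):
  loop 1: 6 segments, perimeter = 4.4744
Total perimeter = 4.474

loops=1 perimeter=4.474


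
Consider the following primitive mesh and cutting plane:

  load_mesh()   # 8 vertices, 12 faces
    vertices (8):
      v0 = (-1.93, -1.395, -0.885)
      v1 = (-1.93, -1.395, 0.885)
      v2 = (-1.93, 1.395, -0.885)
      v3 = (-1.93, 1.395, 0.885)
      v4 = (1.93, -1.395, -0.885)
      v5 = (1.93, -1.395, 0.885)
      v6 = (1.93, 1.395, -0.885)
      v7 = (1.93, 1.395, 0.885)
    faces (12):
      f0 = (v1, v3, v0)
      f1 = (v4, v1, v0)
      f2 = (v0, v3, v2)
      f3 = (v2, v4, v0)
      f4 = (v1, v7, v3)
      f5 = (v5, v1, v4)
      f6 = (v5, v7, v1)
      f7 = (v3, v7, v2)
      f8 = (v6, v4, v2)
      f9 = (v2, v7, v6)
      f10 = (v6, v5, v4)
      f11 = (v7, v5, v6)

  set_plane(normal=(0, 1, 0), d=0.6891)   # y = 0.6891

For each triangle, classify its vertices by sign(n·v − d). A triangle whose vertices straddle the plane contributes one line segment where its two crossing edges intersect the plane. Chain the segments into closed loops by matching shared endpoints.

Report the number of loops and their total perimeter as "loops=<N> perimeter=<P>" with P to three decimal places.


Straddling triangles (8 of 12):
  (v1,v3,v0) [-+-] → (-1.93, 0.6891, 0.885)–(-1.93, 0.6891, 0.437171)  len=0.4478
  (v0,v3,v2) [-++] → (-1.93, 0.6891, 0.437171)–(-1.93, 0.6891, -0.885)  len=1.3222
  (v2,v4,v0) [+--] → (-0.953378, 0.6891, -0.885)–(-1.93, 0.6891, -0.885)  len=0.9766
  (v1,v7,v3) [-++] → (0.953378, 0.6891, 0.885)–(-1.93, 0.6891, 0.885)  len=2.8834
  (v5,v7,v1) [-+-] → (1.93, 0.6891, 0.885)–(0.953378, 0.6891, 0.885)  len=0.9766
  (v6,v4,v2) [+-+] → (1.93, 0.6891, -0.885)–(-0.953378, 0.6891, -0.885)  len=2.8834
  (v6,v5,v4) [+--] → (1.93, 0.6891, -0.437171)–(1.93, 0.6891, -0.885)  len=0.4478
  (v7,v5,v6) [+-+] → (1.93, 0.6891, 0.885)–(1.93, 0.6891, -0.437171)  len=1.3222

Chained into 1 loop(s):
  loop 1: 8 segments, perimeter = 11.2600
Total perimeter = 11.260

loops=1 perimeter=11.260
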